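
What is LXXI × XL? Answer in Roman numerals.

LXXI = 71
XL = 40
71 × 40 = 2840

MMDCCCXL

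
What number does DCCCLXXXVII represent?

DCCCLXXXVII: D=500, C=100, C=100, C=100, L=50, X=10, X=10, X=10, V=5, I=1, I=1
500 + 100 + 100 + 100 + 50 + 10 + 10 + 10 + 5 + 1 + 1 = 887

887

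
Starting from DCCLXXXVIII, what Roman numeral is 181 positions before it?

DCCLXXXVIII = 788
788 - 181 = 607

DCVII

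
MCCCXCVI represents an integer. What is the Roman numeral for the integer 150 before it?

MCCCXCVI = 1396
1396 - 150 = 1246

MCCXLVI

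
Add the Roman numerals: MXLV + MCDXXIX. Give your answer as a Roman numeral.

MXLV = 1045
MCDXXIX = 1429
1045 + 1429 = 2474

MMCDLXXIV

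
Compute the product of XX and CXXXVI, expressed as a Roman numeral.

XX = 20
CXXXVI = 136
20 × 136 = 2720

MMDCCXX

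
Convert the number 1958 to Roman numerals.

Convert 1958 to Roman numerals:
  1958 contains 1×1000 (M)
  958 contains 1×900 (CM)
  58 contains 1×50 (L)
  8 contains 1×5 (V)
  3 contains 3×1 (III)

MCMLVIII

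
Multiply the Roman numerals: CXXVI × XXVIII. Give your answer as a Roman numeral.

CXXVI = 126
XXVIII = 28
126 × 28 = 3528

MMMDXXVIII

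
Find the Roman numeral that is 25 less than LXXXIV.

LXXXIV = 84
84 - 25 = 59

LIX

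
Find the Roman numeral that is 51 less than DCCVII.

DCCVII = 707
707 - 51 = 656

DCLVI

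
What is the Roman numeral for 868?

Convert 868 to Roman numerals:
  868 contains 1×500 (D)
  368 contains 3×100 (CCC)
  68 contains 1×50 (L)
  18 contains 1×10 (X)
  8 contains 1×5 (V)
  3 contains 3×1 (III)

DCCCLXVIII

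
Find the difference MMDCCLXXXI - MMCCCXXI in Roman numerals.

MMDCCLXXXI = 2781
MMCCCXXI = 2321
2781 - 2321 = 460

CDLX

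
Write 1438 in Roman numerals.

Convert 1438 to Roman numerals:
  1438 contains 1×1000 (M)
  438 contains 1×400 (CD)
  38 contains 3×10 (XXX)
  8 contains 1×5 (V)
  3 contains 3×1 (III)

MCDXXXVIII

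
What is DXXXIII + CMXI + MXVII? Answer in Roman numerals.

DXXXIII = 533, CMXI = 911, MXVII = 1017
533 + 911 = 1444
1444 + 1017 = 2461

MMCDLXI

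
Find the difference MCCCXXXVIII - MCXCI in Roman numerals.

MCCCXXXVIII = 1338
MCXCI = 1191
1338 - 1191 = 147

CXLVII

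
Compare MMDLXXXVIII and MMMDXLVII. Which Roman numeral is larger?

MMDLXXXVIII = 2588
MMMDXLVII = 3547
3547 is larger

MMMDXLVII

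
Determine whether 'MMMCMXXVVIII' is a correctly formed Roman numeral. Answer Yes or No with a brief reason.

'MMMCMXXVVIII': V should not appear more than once

No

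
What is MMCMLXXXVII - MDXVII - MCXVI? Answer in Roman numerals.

MMCMLXXXVII = 2987, MDXVII = 1517, MCXVI = 1116
2987 - 1517 = 1470
1470 - 1116 = 354

CCCLIV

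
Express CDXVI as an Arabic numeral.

CDXVI: CD=400, X=10, V=5, I=1
400 + 10 + 5 + 1 = 416

416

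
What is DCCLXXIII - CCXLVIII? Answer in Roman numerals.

DCCLXXIII = 773
CCXLVIII = 248
773 - 248 = 525

DXXV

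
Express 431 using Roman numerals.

Convert 431 to Roman numerals:
  431 contains 1×400 (CD)
  31 contains 3×10 (XXX)
  1 contains 1×1 (I)

CDXXXI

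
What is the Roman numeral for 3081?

Convert 3081 to Roman numerals:
  3081 contains 3×1000 (MMM)
  81 contains 1×50 (L)
  31 contains 3×10 (XXX)
  1 contains 1×1 (I)

MMMLXXXI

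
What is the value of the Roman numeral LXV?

LXV: L=50, X=10, V=5
50 + 10 + 5 = 65

65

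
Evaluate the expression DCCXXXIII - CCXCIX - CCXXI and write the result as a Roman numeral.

DCCXXXIII = 733, CCXCIX = 299, CCXXI = 221
733 - 299 = 434
434 - 221 = 213

CCXIII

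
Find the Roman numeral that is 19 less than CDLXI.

CDLXI = 461
461 - 19 = 442

CDXLII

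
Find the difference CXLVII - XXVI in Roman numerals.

CXLVII = 147
XXVI = 26
147 - 26 = 121

CXXI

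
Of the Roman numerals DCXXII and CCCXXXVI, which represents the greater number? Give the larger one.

DCXXII = 622
CCCXXXVI = 336
622 is larger

DCXXII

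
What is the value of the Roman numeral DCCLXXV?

DCCLXXV: D=500, C=100, C=100, L=50, X=10, X=10, V=5
500 + 100 + 100 + 50 + 10 + 10 + 5 = 775

775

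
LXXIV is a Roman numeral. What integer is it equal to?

LXXIV: L=50, X=10, X=10, IV=4
50 + 10 + 10 + 4 = 74

74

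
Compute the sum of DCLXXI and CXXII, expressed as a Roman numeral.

DCLXXI = 671
CXXII = 122
671 + 122 = 793

DCCXCIII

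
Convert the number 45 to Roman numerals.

Convert 45 to Roman numerals:
  45 contains 1×40 (XL)
  5 contains 1×5 (V)

XLV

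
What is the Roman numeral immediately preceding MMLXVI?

MMLXVI = 2066; previous is 2065

MMLXV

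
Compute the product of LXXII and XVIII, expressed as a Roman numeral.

LXXII = 72
XVIII = 18
72 × 18 = 1296

MCCXCVI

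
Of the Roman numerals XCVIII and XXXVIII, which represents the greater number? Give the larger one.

XCVIII = 98
XXXVIII = 38
98 is larger

XCVIII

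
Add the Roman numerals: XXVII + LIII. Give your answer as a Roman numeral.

XXVII = 27
LIII = 53
27 + 53 = 80

LXXX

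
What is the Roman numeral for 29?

Convert 29 to Roman numerals:
  29 contains 2×10 (XX)
  9 contains 1×9 (IX)

XXIX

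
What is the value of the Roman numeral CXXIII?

CXXIII: C=100, X=10, X=10, I=1, I=1, I=1
100 + 10 + 10 + 1 + 1 + 1 = 123

123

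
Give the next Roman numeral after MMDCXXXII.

MMDCXXXII = 2632; next is 2633

MMDCXXXIII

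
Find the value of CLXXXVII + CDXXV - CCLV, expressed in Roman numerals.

CLXXXVII = 187, CDXXV = 425, CCLV = 255
187 + 425 = 612
612 - 255 = 357

CCCLVII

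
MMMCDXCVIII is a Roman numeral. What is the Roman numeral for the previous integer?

MMMCDXCVIII = 3498; previous is 3497

MMMCDXCVII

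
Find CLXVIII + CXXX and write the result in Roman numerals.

CLXVIII = 168
CXXX = 130
168 + 130 = 298

CCXCVIII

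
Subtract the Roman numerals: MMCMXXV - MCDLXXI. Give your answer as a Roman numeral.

MMCMXXV = 2925
MCDLXXI = 1471
2925 - 1471 = 1454

MCDLIV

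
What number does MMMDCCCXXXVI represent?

MMMDCCCXXXVI: M=1000, M=1000, M=1000, D=500, C=100, C=100, C=100, X=10, X=10, X=10, V=5, I=1
1000 + 1000 + 1000 + 500 + 100 + 100 + 100 + 10 + 10 + 10 + 5 + 1 = 3836

3836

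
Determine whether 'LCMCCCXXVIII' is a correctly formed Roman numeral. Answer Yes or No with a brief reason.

'LCMCCCXXVIII': Invalid subtractive combination: LC

No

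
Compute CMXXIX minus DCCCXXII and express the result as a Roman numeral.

CMXXIX = 929
DCCCXXII = 822
929 - 822 = 107

CVII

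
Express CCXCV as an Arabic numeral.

CCXCV: C=100, C=100, XC=90, V=5
100 + 100 + 90 + 5 = 295

295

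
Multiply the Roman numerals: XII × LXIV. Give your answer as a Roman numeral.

XII = 12
LXIV = 64
12 × 64 = 768

DCCLXVIII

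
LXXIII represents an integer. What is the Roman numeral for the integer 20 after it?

LXXIII = 73
73 + 20 = 93

XCIII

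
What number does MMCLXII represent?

MMCLXII: M=1000, M=1000, C=100, L=50, X=10, I=1, I=1
1000 + 1000 + 100 + 50 + 10 + 1 + 1 = 2162

2162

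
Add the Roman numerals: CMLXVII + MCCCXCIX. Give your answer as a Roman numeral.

CMLXVII = 967
MCCCXCIX = 1399
967 + 1399 = 2366

MMCCCLXVI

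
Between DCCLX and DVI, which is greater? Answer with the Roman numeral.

DCCLX = 760
DVI = 506
760 is larger

DCCLX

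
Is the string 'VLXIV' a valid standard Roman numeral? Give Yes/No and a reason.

'VLXIV': V should not appear more than once

No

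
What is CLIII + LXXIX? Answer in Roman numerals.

CLIII = 153
LXXIX = 79
153 + 79 = 232

CCXXXII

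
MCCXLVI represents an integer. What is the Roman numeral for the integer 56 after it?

MCCXLVI = 1246
1246 + 56 = 1302

MCCCII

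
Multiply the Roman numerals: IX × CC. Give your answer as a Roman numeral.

IX = 9
CC = 200
9 × 200 = 1800

MDCCC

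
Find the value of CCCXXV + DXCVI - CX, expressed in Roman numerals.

CCCXXV = 325, DXCVI = 596, CX = 110
325 + 596 = 921
921 - 110 = 811

DCCCXI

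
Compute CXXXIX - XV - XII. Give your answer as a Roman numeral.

CXXXIX = 139, XV = 15, XII = 12
139 - 15 = 124
124 - 12 = 112

CXII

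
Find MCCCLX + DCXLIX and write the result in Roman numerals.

MCCCLX = 1360
DCXLIX = 649
1360 + 649 = 2009

MMIX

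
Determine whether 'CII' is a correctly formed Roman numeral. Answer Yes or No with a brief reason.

'CII': Check the rules: uses only the symbols I, V, X, L, C, D, M; no symbol is repeated more than three times in a row; V, L and D each appear at most once; no smaller symbol precedes a larger one (values never increase from left to right). Value: C (100) + I (1) + I (1) = 102. So it is a valid standard Roman numeral.

Yes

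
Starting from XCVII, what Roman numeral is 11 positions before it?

XCVII = 97
97 - 11 = 86

LXXXVI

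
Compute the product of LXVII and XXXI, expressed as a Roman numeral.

LXVII = 67
XXXI = 31
67 × 31 = 2077

MMLXXVII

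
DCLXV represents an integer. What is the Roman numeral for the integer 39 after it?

DCLXV = 665
665 + 39 = 704

DCCIV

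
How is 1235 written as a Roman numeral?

Convert 1235 to Roman numerals:
  1235 contains 1×1000 (M)
  235 contains 2×100 (CC)
  35 contains 3×10 (XXX)
  5 contains 1×5 (V)

MCCXXXV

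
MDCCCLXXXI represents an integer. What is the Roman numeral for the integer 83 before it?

MDCCCLXXXI = 1881
1881 - 83 = 1798

MDCCXCVIII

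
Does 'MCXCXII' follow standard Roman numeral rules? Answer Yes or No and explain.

'MCXCXII': X cannot come right after the subtractive pair XC: once X is subtracted in XC, the next symbol must be smaller than X

No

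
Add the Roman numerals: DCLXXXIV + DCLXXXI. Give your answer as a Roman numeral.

DCLXXXIV = 684
DCLXXXI = 681
684 + 681 = 1365

MCCCLXV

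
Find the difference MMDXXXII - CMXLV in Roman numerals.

MMDXXXII = 2532
CMXLV = 945
2532 - 945 = 1587

MDLXXXVII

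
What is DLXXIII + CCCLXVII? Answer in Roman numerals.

DLXXIII = 573
CCCLXVII = 367
573 + 367 = 940

CMXL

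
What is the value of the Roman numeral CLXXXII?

CLXXXII: C=100, L=50, X=10, X=10, X=10, I=1, I=1
100 + 50 + 10 + 10 + 10 + 1 + 1 = 182

182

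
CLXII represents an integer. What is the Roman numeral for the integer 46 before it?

CLXII = 162
162 - 46 = 116

CXVI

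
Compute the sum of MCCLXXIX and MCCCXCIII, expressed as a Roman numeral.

MCCLXXIX = 1279
MCCCXCIII = 1393
1279 + 1393 = 2672

MMDCLXXII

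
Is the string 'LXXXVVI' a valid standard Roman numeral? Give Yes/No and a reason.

'LXXXVVI': V should not appear more than once

No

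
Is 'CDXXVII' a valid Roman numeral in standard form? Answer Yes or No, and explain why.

'CDXXVII': Check the rules: uses only the symbols I, V, X, L, C, D, M; no symbol is repeated more than three times in a row; V, L and D each appear at most once; the only place a smaller symbol precedes a larger one is the allowed subtractive pair CD, the symbol right after such a pair (if any) is smaller than the pair's first symbol, and otherwise the values never increase from left to right. Value: CD (400) + X (10) + X (10) + V (5) + I (1) + I (1) = 427. So it is a valid standard Roman numeral.

Yes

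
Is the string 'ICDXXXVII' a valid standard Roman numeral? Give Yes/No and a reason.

'ICDXXXVII': Invalid subtractive combination: IC

No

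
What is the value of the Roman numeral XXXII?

XXXII: X=10, X=10, X=10, I=1, I=1
10 + 10 + 10 + 1 + 1 = 32

32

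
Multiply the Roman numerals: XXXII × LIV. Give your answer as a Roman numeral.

XXXII = 32
LIV = 54
32 × 54 = 1728

MDCCXXVIII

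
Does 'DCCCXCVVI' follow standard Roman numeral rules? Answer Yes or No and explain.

'DCCCXCVVI': V should not appear more than once

No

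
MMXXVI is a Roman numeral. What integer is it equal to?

MMXXVI: M=1000, M=1000, X=10, X=10, V=5, I=1
1000 + 1000 + 10 + 10 + 5 + 1 = 2026

2026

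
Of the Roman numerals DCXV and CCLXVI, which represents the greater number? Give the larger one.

DCXV = 615
CCLXVI = 266
615 is larger

DCXV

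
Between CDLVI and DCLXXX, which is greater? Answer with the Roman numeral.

CDLVI = 456
DCLXXX = 680
680 is larger

DCLXXX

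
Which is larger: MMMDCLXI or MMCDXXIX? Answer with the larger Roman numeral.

MMMDCLXI = 3661
MMCDXXIX = 2429
3661 is larger

MMMDCLXI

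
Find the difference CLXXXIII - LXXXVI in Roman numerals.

CLXXXIII = 183
LXXXVI = 86
183 - 86 = 97

XCVII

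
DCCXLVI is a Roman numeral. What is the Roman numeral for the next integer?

DCCXLVI = 746, so the next integer is 746 + 1 = 747

DCCXLVII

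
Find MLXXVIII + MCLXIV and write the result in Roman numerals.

MLXXVIII = 1078
MCLXIV = 1164
1078 + 1164 = 2242

MMCCXLII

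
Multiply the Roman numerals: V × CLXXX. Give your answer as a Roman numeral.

V = 5
CLXXX = 180
5 × 180 = 900

CM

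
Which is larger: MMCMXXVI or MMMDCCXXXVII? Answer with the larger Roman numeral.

MMCMXXVI = 2926
MMMDCCXXXVII = 3737
3737 is larger

MMMDCCXXXVII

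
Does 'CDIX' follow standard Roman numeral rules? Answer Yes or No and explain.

'CDIX': Check the rules: uses only the symbols I, V, X, L, C, D, M; no symbol is repeated more than three times in a row; V, L and D each appear at most once; the only places a smaller symbol precedes a larger one are the allowed subtractive pairs CD, IX, the symbol right after such a pair (if any) is smaller than the pair's first symbol, and otherwise the values never increase from left to right. Value: CD (400) + IX (9) = 409. So it is a valid standard Roman numeral.

Yes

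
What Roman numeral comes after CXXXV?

CXXXV = 135; next is 136

CXXXVI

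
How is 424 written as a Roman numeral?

Convert 424 to Roman numerals:
  424 contains 1×400 (CD)
  24 contains 2×10 (XX)
  4 contains 1×4 (IV)

CDXXIV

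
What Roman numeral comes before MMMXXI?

MMMXXI = 3021, so the previous integer is 3021 - 1 = 3020

MMMXX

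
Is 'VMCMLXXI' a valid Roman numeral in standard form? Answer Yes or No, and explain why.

'VMCMLXXI': Invalid subtractive combination: VM

No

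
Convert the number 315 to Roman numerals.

Convert 315 to Roman numerals:
  315 contains 3×100 (CCC)
  15 contains 1×10 (X)
  5 contains 1×5 (V)

CCCXV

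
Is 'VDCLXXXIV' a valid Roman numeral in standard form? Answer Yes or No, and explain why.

'VDCLXXXIV': V should not appear more than once

No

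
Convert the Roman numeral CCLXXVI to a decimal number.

CCLXXVI: C=100, C=100, L=50, X=10, X=10, V=5, I=1
100 + 100 + 50 + 10 + 10 + 5 + 1 = 276

276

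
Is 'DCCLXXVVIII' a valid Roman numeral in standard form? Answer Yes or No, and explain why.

'DCCLXXVVIII': V should not appear more than once

No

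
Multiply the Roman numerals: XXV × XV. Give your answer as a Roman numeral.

XXV = 25
XV = 15
25 × 15 = 375

CCCLXXV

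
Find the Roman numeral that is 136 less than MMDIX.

MMDIX = 2509
2509 - 136 = 2373

MMCCCLXXIII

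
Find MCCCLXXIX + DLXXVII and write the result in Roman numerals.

MCCCLXXIX = 1379
DLXXVII = 577
1379 + 577 = 1956

MCMLVI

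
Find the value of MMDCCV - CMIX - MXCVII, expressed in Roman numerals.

MMDCCV = 2705, CMIX = 909, MXCVII = 1097
2705 - 909 = 1796
1796 - 1097 = 699

DCXCIX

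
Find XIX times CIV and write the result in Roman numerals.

XIX = 19
CIV = 104
19 × 104 = 1976

MCMLXXVI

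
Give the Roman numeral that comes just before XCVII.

XCVII = 97; previous is 96

XCVI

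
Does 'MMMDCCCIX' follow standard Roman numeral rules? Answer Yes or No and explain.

'MMMDCCCIX': Check the rules: uses only the symbols I, V, X, L, C, D, M; no symbol is repeated more than three times in a row; V, L and D each appear at most once; the only place a smaller symbol precedes a larger one is the allowed subtractive pair IX, the symbol right after such a pair (if any) is smaller than the pair's first symbol, and otherwise the values never increase from left to right. Value: M (1000) + M (1000) + M (1000) + D (500) + C (100) + C (100) + C (100) + IX (9) = 3809. So it is a valid standard Roman numeral.

Yes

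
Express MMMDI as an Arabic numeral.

MMMDI: M=1000, M=1000, M=1000, D=500, I=1
1000 + 1000 + 1000 + 500 + 1 = 3501

3501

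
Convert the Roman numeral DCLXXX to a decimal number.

DCLXXX: D=500, C=100, L=50, X=10, X=10, X=10
500 + 100 + 50 + 10 + 10 + 10 = 680

680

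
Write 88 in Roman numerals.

Convert 88 to Roman numerals:
  88 contains 1×50 (L)
  38 contains 3×10 (XXX)
  8 contains 1×5 (V)
  3 contains 3×1 (III)

LXXXVIII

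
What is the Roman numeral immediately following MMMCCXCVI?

MMMCCXCVI = 3296, so the next integer is 3296 + 1 = 3297

MMMCCXCVII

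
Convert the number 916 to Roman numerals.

Convert 916 to Roman numerals:
  916 contains 1×900 (CM)
  16 contains 1×10 (X)
  6 contains 1×5 (V)
  1 contains 1×1 (I)

CMXVI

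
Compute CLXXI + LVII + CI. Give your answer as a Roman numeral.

CLXXI = 171, LVII = 57, CI = 101
171 + 57 = 228
228 + 101 = 329

CCCXXIX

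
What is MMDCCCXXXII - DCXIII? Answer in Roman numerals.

MMDCCCXXXII = 2832
DCXIII = 613
2832 - 613 = 2219

MMCCXIX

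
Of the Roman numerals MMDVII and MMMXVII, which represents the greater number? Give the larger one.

MMDVII = 2507
MMMXVII = 3017
3017 is larger

MMMXVII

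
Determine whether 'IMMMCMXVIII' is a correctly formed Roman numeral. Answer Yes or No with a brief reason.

'IMMMCMXVIII': Invalid subtractive combination: IM

No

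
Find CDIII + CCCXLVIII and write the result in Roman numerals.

CDIII = 403
CCCXLVIII = 348
403 + 348 = 751

DCCLI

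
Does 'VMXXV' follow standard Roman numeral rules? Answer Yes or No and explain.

'VMXXV': V should not appear more than once

No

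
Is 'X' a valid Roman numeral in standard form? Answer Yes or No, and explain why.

'X': Check the rules: uses only the symbols I, V, X, L, C, D, M; no symbol is repeated more than three times in a row; V, L and D each appear at most once; no smaller symbol precedes a larger one (values never increase from left to right). Value: X = 10. So it is a valid standard Roman numeral.

Yes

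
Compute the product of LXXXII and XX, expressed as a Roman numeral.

LXXXII = 82
XX = 20
82 × 20 = 1640

MDCXL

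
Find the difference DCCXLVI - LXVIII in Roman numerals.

DCCXLVI = 746
LXVIII = 68
746 - 68 = 678

DCLXXVIII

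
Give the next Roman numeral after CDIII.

CDIII = 403; next is 404

CDIV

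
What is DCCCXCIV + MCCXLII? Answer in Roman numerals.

DCCCXCIV = 894
MCCXLII = 1242
894 + 1242 = 2136

MMCXXXVI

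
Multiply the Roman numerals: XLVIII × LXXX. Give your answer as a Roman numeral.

XLVIII = 48
LXXX = 80
48 × 80 = 3840

MMMDCCCXL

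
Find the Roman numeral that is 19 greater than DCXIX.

DCXIX = 619
619 + 19 = 638

DCXXXVIII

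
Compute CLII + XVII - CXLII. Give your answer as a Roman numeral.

CLII = 152, XVII = 17, CXLII = 142
152 + 17 = 169
169 - 142 = 27

XXVII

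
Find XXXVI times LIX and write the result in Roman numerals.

XXXVI = 36
LIX = 59
36 × 59 = 2124

MMCXXIV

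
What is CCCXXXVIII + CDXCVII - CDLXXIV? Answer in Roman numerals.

CCCXXXVIII = 338, CDXCVII = 497, CDLXXIV = 474
338 + 497 = 835
835 - 474 = 361

CCCLXI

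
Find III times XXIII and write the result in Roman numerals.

III = 3
XXIII = 23
3 × 23 = 69

LXIX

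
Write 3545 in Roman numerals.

Convert 3545 to Roman numerals:
  3545 contains 3×1000 (MMM)
  545 contains 1×500 (D)
  45 contains 1×40 (XL)
  5 contains 1×5 (V)

MMMDXLV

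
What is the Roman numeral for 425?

Convert 425 to Roman numerals:
  425 contains 1×400 (CD)
  25 contains 2×10 (XX)
  5 contains 1×5 (V)

CDXXV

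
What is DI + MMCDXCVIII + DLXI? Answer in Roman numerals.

DI = 501, MMCDXCVIII = 2498, DLXI = 561
501 + 2498 = 2999
2999 + 561 = 3560

MMMDLX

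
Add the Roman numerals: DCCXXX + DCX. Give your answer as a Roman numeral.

DCCXXX = 730
DCX = 610
730 + 610 = 1340

MCCCXL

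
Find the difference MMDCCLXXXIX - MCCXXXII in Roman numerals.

MMDCCLXXXIX = 2789
MCCXXXII = 1232
2789 - 1232 = 1557

MDLVII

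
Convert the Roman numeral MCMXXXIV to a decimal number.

MCMXXXIV: M=1000, CM=900, X=10, X=10, X=10, IV=4
1000 + 900 + 10 + 10 + 10 + 4 = 1934

1934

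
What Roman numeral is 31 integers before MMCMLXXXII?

MMCMLXXXII = 2982
2982 - 31 = 2951

MMCMLI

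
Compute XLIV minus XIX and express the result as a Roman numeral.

XLIV = 44
XIX = 19
44 - 19 = 25

XXV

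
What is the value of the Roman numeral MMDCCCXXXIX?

MMDCCCXXXIX: M=1000, M=1000, D=500, C=100, C=100, C=100, X=10, X=10, X=10, IX=9
1000 + 1000 + 500 + 100 + 100 + 100 + 10 + 10 + 10 + 9 = 2839

2839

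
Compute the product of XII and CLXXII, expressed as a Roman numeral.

XII = 12
CLXXII = 172
12 × 172 = 2064

MMLXIV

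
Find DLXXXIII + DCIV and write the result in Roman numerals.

DLXXXIII = 583
DCIV = 604
583 + 604 = 1187

MCLXXXVII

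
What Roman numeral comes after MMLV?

MMLV = 2055; next is 2056

MMLVI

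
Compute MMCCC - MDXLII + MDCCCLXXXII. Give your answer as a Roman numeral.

MMCCC = 2300, MDXLII = 1542, MDCCCLXXXII = 1882
2300 - 1542 = 758
758 + 1882 = 2640

MMDCXL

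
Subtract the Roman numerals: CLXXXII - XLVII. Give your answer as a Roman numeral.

CLXXXII = 182
XLVII = 47
182 - 47 = 135

CXXXV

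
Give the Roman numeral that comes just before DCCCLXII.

DCCCLXII = 862, so the previous integer is 862 - 1 = 861

DCCCLXI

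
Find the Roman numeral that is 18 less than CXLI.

CXLI = 141
141 - 18 = 123

CXXIII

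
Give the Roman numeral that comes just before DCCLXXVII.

DCCLXXVII = 777; previous is 776

DCCLXXVI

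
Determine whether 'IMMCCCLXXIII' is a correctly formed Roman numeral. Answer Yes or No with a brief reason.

'IMMCCCLXXIII': Invalid subtractive combination: IM

No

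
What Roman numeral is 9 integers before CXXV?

CXXV = 125
125 - 9 = 116

CXVI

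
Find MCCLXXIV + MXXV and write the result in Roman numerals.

MCCLXXIV = 1274
MXXV = 1025
1274 + 1025 = 2299

MMCCXCIX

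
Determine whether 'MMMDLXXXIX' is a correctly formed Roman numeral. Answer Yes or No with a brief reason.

'MMMDLXXXIX': Check the rules: uses only the symbols I, V, X, L, C, D, M; no symbol is repeated more than three times in a row; V, L and D each appear at most once; the only place a smaller symbol precedes a larger one is the allowed subtractive pair IX, the symbol right after such a pair (if any) is smaller than the pair's first symbol, and otherwise the values never increase from left to right. Value: M (1000) + M (1000) + M (1000) + D (500) + L (50) + X (10) + X (10) + X (10) + IX (9) = 3589. So it is a valid standard Roman numeral.

Yes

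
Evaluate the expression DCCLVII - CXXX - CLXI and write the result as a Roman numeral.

DCCLVII = 757, CXXX = 130, CLXI = 161
757 - 130 = 627
627 - 161 = 466

CDLXVI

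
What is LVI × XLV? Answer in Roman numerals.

LVI = 56
XLV = 45
56 × 45 = 2520

MMDXX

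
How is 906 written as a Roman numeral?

Convert 906 to Roman numerals:
  906 contains 1×900 (CM)
  6 contains 1×5 (V)
  1 contains 1×1 (I)

CMVI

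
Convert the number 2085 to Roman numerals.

Convert 2085 to Roman numerals:
  2085 contains 2×1000 (MM)
  85 contains 1×50 (L)
  35 contains 3×10 (XXX)
  5 contains 1×5 (V)

MMLXXXV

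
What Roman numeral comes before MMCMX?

MMCMX = 2910; previous is 2909

MMCMIX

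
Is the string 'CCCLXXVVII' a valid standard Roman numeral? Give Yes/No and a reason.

'CCCLXXVVII': V should not appear more than once

No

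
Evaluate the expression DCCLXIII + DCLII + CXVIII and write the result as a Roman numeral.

DCCLXIII = 763, DCLII = 652, CXVIII = 118
763 + 652 = 1415
1415 + 118 = 1533

MDXXXIII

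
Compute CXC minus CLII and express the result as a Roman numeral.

CXC = 190
CLII = 152
190 - 152 = 38

XXXVIII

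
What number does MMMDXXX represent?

MMMDXXX: M=1000, M=1000, M=1000, D=500, X=10, X=10, X=10
1000 + 1000 + 1000 + 500 + 10 + 10 + 10 = 3530

3530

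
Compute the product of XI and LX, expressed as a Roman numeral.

XI = 11
LX = 60
11 × 60 = 660

DCLX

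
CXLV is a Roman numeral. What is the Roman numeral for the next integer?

CXLV = 145; next is 146

CXLVI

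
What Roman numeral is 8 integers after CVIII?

CVIII = 108
108 + 8 = 116

CXVI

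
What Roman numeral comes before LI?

LI = 51; previous is 50

L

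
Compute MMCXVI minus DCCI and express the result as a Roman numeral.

MMCXVI = 2116
DCCI = 701
2116 - 701 = 1415

MCDXV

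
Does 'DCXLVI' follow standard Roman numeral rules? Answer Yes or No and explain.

'DCXLVI': Check the rules: uses only the symbols I, V, X, L, C, D, M; no symbol is repeated more than three times in a row; V, L and D each appear at most once; the only place a smaller symbol precedes a larger one is the allowed subtractive pair XL, the symbol right after such a pair (if any) is smaller than the pair's first symbol, and otherwise the values never increase from left to right. Value: D (500) + C (100) + XL (40) + V (5) + I (1) = 646. So it is a valid standard Roman numeral.

Yes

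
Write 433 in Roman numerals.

Convert 433 to Roman numerals:
  433 contains 1×400 (CD)
  33 contains 3×10 (XXX)
  3 contains 3×1 (III)

CDXXXIII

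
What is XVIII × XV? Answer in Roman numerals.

XVIII = 18
XV = 15
18 × 15 = 270

CCLXX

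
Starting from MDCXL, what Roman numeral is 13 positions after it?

MDCXL = 1640
1640 + 13 = 1653

MDCLIII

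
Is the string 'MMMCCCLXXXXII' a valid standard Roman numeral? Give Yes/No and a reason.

'MMMCCCLXXXXII': More than 3 consecutive X's

No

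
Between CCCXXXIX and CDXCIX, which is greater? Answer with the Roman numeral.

CCCXXXIX = 339
CDXCIX = 499
499 is larger

CDXCIX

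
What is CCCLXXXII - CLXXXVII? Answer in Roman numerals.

CCCLXXXII = 382
CLXXXVII = 187
382 - 187 = 195

CXCV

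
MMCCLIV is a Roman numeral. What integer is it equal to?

MMCCLIV: M=1000, M=1000, C=100, C=100, L=50, IV=4
1000 + 1000 + 100 + 100 + 50 + 4 = 2254

2254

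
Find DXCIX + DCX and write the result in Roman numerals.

DXCIX = 599
DCX = 610
599 + 610 = 1209

MCCIX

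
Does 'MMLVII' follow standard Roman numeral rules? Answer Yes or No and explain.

'MMLVII': Check the rules: uses only the symbols I, V, X, L, C, D, M; no symbol is repeated more than three times in a row; V, L and D each appear at most once; no smaller symbol precedes a larger one (values never increase from left to right). Value: M (1000) + M (1000) + L (50) + V (5) + I (1) + I (1) = 2057. So it is a valid standard Roman numeral.

Yes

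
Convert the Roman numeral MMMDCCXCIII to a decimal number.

MMMDCCXCIII: M=1000, M=1000, M=1000, D=500, C=100, C=100, XC=90, I=1, I=1, I=1
1000 + 1000 + 1000 + 500 + 100 + 100 + 90 + 1 + 1 + 1 = 3793

3793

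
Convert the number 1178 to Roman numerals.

Convert 1178 to Roman numerals:
  1178 contains 1×1000 (M)
  178 contains 1×100 (C)
  78 contains 1×50 (L)
  28 contains 2×10 (XX)
  8 contains 1×5 (V)
  3 contains 3×1 (III)

MCLXXVIII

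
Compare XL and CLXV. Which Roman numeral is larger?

XL = 40
CLXV = 165
165 is larger

CLXV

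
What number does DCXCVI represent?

DCXCVI: D=500, C=100, XC=90, V=5, I=1
500 + 100 + 90 + 5 + 1 = 696

696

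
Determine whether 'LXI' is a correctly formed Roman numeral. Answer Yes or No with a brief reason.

'LXI': Check the rules: uses only the symbols I, V, X, L, C, D, M; no symbol is repeated more than three times in a row; V, L and D each appear at most once; no smaller symbol precedes a larger one (values never increase from left to right). Value: L (50) + X (10) + I (1) = 61. So it is a valid standard Roman numeral.

Yes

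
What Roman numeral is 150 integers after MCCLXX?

MCCLXX = 1270
1270 + 150 = 1420

MCDXX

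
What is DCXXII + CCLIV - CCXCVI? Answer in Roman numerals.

DCXXII = 622, CCLIV = 254, CCXCVI = 296
622 + 254 = 876
876 - 296 = 580

DLXXX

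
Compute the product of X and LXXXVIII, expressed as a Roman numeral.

X = 10
LXXXVIII = 88
10 × 88 = 880

DCCCLXXX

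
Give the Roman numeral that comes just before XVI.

XVI = 16; previous is 15

XV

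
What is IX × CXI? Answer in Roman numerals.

IX = 9
CXI = 111
9 × 111 = 999

CMXCIX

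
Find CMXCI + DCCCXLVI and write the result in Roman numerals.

CMXCI = 991
DCCCXLVI = 846
991 + 846 = 1837

MDCCCXXXVII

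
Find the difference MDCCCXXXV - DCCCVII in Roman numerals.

MDCCCXXXV = 1835
DCCCVII = 807
1835 - 807 = 1028

MXXVIII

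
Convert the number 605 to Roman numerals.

Convert 605 to Roman numerals:
  605 contains 1×500 (D)
  105 contains 1×100 (C)
  5 contains 1×5 (V)

DCV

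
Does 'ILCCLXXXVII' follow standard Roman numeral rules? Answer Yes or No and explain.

'ILCCLXXXVII': L should not appear more than once

No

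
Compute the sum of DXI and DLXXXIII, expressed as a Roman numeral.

DXI = 511
DLXXXIII = 583
511 + 583 = 1094

MXCIV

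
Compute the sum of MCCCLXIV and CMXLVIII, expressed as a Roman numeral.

MCCCLXIV = 1364
CMXLVIII = 948
1364 + 948 = 2312

MMCCCXII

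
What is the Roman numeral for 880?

Convert 880 to Roman numerals:
  880 contains 1×500 (D)
  380 contains 3×100 (CCC)
  80 contains 1×50 (L)
  30 contains 3×10 (XXX)

DCCCLXXX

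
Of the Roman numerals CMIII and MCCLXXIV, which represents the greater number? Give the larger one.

CMIII = 903
MCCLXXIV = 1274
1274 is larger

MCCLXXIV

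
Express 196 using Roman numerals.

Convert 196 to Roman numerals:
  196 contains 1×100 (C)
  96 contains 1×90 (XC)
  6 contains 1×5 (V)
  1 contains 1×1 (I)

CXCVI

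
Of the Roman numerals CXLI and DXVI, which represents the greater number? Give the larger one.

CXLI = 141
DXVI = 516
516 is larger

DXVI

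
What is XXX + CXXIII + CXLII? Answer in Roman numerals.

XXX = 30, CXXIII = 123, CXLII = 142
30 + 123 = 153
153 + 142 = 295

CCXCV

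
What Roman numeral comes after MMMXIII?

MMMXIII = 3013, so the next integer is 3013 + 1 = 3014

MMMXIV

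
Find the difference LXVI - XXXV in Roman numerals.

LXVI = 66
XXXV = 35
66 - 35 = 31

XXXI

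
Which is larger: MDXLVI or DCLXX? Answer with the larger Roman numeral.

MDXLVI = 1546
DCLXX = 670
1546 is larger

MDXLVI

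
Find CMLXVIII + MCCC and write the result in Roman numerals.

CMLXVIII = 968
MCCC = 1300
968 + 1300 = 2268

MMCCLXVIII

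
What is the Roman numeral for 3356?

Convert 3356 to Roman numerals:
  3356 contains 3×1000 (MMM)
  356 contains 3×100 (CCC)
  56 contains 1×50 (L)
  6 contains 1×5 (V)
  1 contains 1×1 (I)

MMMCCCLVI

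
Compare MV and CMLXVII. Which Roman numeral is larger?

MV = 1005
CMLXVII = 967
1005 is larger

MV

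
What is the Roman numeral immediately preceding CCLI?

CCLI = 251, so the previous integer is 251 - 1 = 250

CCL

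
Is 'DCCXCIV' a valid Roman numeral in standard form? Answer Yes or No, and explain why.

'DCCXCIV': Check the rules: uses only the symbols I, V, X, L, C, D, M; no symbol is repeated more than three times in a row; V, L and D each appear at most once; the only places a smaller symbol precedes a larger one are the allowed subtractive pairs XC, IV, the symbol right after such a pair (if any) is smaller than the pair's first symbol, and otherwise the values never increase from left to right. Value: D (500) + C (100) + C (100) + XC (90) + IV (4) = 794. So it is a valid standard Roman numeral.

Yes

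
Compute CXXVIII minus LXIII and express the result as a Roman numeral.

CXXVIII = 128
LXIII = 63
128 - 63 = 65

LXV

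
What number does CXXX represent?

CXXX: C=100, X=10, X=10, X=10
100 + 10 + 10 + 10 = 130

130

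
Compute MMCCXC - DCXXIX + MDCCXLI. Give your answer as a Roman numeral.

MMCCXC = 2290, DCXXIX = 629, MDCCXLI = 1741
2290 - 629 = 1661
1661 + 1741 = 3402

MMMCDII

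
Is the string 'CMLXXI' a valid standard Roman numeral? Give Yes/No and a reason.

'CMLXXI': Check the rules: uses only the symbols I, V, X, L, C, D, M; no symbol is repeated more than three times in a row; V, L and D each appear at most once; the only place a smaller symbol precedes a larger one is the allowed subtractive pair CM, the symbol right after such a pair (if any) is smaller than the pair's first symbol, and otherwise the values never increase from left to right. Value: CM (900) + L (50) + X (10) + X (10) + I (1) = 971. So it is a valid standard Roman numeral.

Yes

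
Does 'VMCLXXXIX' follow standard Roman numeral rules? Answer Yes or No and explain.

'VMCLXXXIX': Invalid subtractive combination: VM

No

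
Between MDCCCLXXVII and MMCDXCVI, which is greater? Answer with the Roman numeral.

MDCCCLXXVII = 1877
MMCDXCVI = 2496
2496 is larger

MMCDXCVI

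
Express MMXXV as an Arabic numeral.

MMXXV: M=1000, M=1000, X=10, X=10, V=5
1000 + 1000 + 10 + 10 + 5 = 2025

2025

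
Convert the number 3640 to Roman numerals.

Convert 3640 to Roman numerals:
  3640 contains 3×1000 (MMM)
  640 contains 1×500 (D)
  140 contains 1×100 (C)
  40 contains 1×40 (XL)

MMMDCXL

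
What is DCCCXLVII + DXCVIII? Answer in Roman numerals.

DCCCXLVII = 847
DXCVIII = 598
847 + 598 = 1445

MCDXLV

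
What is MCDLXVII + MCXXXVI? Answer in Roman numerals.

MCDLXVII = 1467
MCXXXVI = 1136
1467 + 1136 = 2603

MMDCIII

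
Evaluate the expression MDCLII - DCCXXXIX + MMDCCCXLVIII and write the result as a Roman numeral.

MDCLII = 1652, DCCXXXIX = 739, MMDCCCXLVIII = 2848
1652 - 739 = 913
913 + 2848 = 3761

MMMDCCLXI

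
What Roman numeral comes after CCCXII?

CCCXII = 312, so the next integer is 312 + 1 = 313

CCCXIII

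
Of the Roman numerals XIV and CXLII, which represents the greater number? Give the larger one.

XIV = 14
CXLII = 142
142 is larger

CXLII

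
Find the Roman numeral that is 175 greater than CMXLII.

CMXLII = 942
942 + 175 = 1117

MCXVII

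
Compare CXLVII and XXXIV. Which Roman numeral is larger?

CXLVII = 147
XXXIV = 34
147 is larger

CXLVII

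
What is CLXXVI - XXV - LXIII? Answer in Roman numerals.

CLXXVI = 176, XXV = 25, LXIII = 63
176 - 25 = 151
151 - 63 = 88

LXXXVIII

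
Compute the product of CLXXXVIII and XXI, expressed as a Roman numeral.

CLXXXVIII = 188
XXI = 21
188 × 21 = 3948

MMMCMXLVIII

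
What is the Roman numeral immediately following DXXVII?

DXXVII = 527; next is 528

DXXVIII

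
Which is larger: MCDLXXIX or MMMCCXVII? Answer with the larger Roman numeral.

MCDLXXIX = 1479
MMMCCXVII = 3217
3217 is larger

MMMCCXVII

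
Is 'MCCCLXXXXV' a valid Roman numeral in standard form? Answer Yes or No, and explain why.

'MCCCLXXXXV': More than 3 consecutive X's

No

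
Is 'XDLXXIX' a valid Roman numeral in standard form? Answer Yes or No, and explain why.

'XDLXXIX': Invalid subtractive combination: XD

No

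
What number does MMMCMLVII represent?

MMMCMLVII: M=1000, M=1000, M=1000, CM=900, L=50, V=5, I=1, I=1
1000 + 1000 + 1000 + 900 + 50 + 5 + 1 + 1 = 3957

3957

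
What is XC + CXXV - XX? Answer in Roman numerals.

XC = 90, CXXV = 125, XX = 20
90 + 125 = 215
215 - 20 = 195

CXCV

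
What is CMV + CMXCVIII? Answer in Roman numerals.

CMV = 905
CMXCVIII = 998
905 + 998 = 1903

MCMIII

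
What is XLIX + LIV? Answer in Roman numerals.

XLIX = 49
LIV = 54
49 + 54 = 103

CIII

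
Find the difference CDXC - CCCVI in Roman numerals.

CDXC = 490
CCCVI = 306
490 - 306 = 184

CLXXXIV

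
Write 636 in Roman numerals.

Convert 636 to Roman numerals:
  636 contains 1×500 (D)
  136 contains 1×100 (C)
  36 contains 3×10 (XXX)
  6 contains 1×5 (V)
  1 contains 1×1 (I)

DCXXXVI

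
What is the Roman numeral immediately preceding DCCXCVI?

DCCXCVI = 796, so the previous integer is 796 - 1 = 795

DCCXCV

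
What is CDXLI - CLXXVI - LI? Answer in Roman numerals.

CDXLI = 441, CLXXVI = 176, LI = 51
441 - 176 = 265
265 - 51 = 214

CCXIV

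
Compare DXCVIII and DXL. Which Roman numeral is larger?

DXCVIII = 598
DXL = 540
598 is larger

DXCVIII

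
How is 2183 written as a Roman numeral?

Convert 2183 to Roman numerals:
  2183 contains 2×1000 (MM)
  183 contains 1×100 (C)
  83 contains 1×50 (L)
  33 contains 3×10 (XXX)
  3 contains 3×1 (III)

MMCLXXXIII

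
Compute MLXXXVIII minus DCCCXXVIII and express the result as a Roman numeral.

MLXXXVIII = 1088
DCCCXXVIII = 828
1088 - 828 = 260

CCLX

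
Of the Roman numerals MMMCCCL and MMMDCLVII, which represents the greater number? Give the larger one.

MMMCCCL = 3350
MMMDCLVII = 3657
3657 is larger

MMMDCLVII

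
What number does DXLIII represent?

DXLIII: D=500, XL=40, I=1, I=1, I=1
500 + 40 + 1 + 1 + 1 = 543

543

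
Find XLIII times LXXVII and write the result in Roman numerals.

XLIII = 43
LXXVII = 77
43 × 77 = 3311

MMMCCCXI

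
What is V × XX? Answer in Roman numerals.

V = 5
XX = 20
5 × 20 = 100

C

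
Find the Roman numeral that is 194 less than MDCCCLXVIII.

MDCCCLXVIII = 1868
1868 - 194 = 1674

MDCLXXIV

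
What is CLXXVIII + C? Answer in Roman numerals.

CLXXVIII = 178
C = 100
178 + 100 = 278

CCLXXVIII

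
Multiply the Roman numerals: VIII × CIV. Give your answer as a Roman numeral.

VIII = 8
CIV = 104
8 × 104 = 832

DCCCXXXII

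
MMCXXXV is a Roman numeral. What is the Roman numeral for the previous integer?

MMCXXXV = 2135, so the previous integer is 2135 - 1 = 2134

MMCXXXIV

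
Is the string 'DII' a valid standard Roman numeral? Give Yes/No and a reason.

'DII': Check the rules: uses only the symbols I, V, X, L, C, D, M; no symbol is repeated more than three times in a row; V, L and D each appear at most once; no smaller symbol precedes a larger one (values never increase from left to right). Value: D (500) + I (1) + I (1) = 502. So it is a valid standard Roman numeral.

Yes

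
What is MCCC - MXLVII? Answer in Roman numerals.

MCCC = 1300
MXLVII = 1047
1300 - 1047 = 253

CCLIII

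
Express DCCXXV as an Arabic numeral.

DCCXXV: D=500, C=100, C=100, X=10, X=10, V=5
500 + 100 + 100 + 10 + 10 + 5 = 725

725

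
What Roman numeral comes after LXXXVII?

LXXXVII = 87; next is 88

LXXXVIII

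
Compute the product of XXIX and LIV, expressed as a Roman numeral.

XXIX = 29
LIV = 54
29 × 54 = 1566

MDLXVI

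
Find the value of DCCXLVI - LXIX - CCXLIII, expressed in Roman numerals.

DCCXLVI = 746, LXIX = 69, CCXLIII = 243
746 - 69 = 677
677 - 243 = 434

CDXXXIV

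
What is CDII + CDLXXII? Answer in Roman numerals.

CDII = 402
CDLXXII = 472
402 + 472 = 874

DCCCLXXIV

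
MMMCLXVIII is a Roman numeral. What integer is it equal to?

MMMCLXVIII: M=1000, M=1000, M=1000, C=100, L=50, X=10, V=5, I=1, I=1, I=1
1000 + 1000 + 1000 + 100 + 50 + 10 + 5 + 1 + 1 + 1 = 3168

3168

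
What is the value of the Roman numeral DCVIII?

DCVIII: D=500, C=100, V=5, I=1, I=1, I=1
500 + 100 + 5 + 1 + 1 + 1 = 608

608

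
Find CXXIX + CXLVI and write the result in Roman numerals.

CXXIX = 129
CXLVI = 146
129 + 146 = 275

CCLXXV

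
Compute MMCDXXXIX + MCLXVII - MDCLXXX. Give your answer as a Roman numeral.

MMCDXXXIX = 2439, MCLXVII = 1167, MDCLXXX = 1680
2439 + 1167 = 3606
3606 - 1680 = 1926

MCMXXVI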